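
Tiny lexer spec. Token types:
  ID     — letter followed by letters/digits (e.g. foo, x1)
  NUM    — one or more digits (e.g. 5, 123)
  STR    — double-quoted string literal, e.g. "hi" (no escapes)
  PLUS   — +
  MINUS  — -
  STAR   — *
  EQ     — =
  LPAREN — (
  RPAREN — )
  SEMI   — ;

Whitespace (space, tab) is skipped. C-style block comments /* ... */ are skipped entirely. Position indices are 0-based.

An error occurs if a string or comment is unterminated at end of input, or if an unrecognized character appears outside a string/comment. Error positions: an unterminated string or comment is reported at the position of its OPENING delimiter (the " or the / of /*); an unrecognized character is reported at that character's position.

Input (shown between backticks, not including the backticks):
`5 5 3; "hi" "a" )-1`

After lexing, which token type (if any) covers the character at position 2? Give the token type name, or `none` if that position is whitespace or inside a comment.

pos=0: emit NUM '5' (now at pos=1)
pos=2: emit NUM '5' (now at pos=3)
pos=4: emit NUM '3' (now at pos=5)
pos=5: emit SEMI ';'
pos=7: enter STRING mode
pos=7: emit STR "hi" (now at pos=11)
pos=12: enter STRING mode
pos=12: emit STR "a" (now at pos=15)
pos=16: emit RPAREN ')'
pos=17: emit MINUS '-'
pos=18: emit NUM '1' (now at pos=19)
DONE. 9 tokens: [NUM, NUM, NUM, SEMI, STR, STR, RPAREN, MINUS, NUM]
Position 2: char is '5' -> NUM

Answer: NUM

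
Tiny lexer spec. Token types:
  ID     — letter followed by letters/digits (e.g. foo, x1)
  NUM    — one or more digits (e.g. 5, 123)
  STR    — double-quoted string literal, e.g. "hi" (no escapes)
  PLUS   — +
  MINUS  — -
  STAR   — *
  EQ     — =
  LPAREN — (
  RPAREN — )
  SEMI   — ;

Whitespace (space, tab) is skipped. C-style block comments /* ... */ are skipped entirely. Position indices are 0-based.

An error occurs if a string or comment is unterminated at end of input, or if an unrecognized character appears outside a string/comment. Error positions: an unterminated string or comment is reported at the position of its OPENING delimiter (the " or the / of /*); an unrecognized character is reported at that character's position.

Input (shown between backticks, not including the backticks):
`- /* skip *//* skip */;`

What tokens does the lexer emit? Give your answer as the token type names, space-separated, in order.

Answer: MINUS SEMI

Derivation:
pos=0: emit MINUS '-'
pos=2: enter COMMENT mode (saw '/*')
exit COMMENT mode (now at pos=12)
pos=12: enter COMMENT mode (saw '/*')
exit COMMENT mode (now at pos=22)
pos=22: emit SEMI ';'
DONE. 2 tokens: [MINUS, SEMI]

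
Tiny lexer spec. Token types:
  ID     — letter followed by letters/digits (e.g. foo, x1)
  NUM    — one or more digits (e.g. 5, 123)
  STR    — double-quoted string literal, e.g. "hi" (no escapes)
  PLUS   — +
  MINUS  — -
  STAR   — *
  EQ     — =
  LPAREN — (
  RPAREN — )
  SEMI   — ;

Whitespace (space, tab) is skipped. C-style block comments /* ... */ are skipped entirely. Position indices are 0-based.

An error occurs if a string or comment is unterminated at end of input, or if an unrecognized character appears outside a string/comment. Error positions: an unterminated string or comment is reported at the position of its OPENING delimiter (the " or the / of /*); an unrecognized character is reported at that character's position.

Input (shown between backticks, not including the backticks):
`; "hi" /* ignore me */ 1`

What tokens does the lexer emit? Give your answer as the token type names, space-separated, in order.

Answer: SEMI STR NUM

Derivation:
pos=0: emit SEMI ';'
pos=2: enter STRING mode
pos=2: emit STR "hi" (now at pos=6)
pos=7: enter COMMENT mode (saw '/*')
exit COMMENT mode (now at pos=22)
pos=23: emit NUM '1' (now at pos=24)
DONE. 3 tokens: [SEMI, STR, NUM]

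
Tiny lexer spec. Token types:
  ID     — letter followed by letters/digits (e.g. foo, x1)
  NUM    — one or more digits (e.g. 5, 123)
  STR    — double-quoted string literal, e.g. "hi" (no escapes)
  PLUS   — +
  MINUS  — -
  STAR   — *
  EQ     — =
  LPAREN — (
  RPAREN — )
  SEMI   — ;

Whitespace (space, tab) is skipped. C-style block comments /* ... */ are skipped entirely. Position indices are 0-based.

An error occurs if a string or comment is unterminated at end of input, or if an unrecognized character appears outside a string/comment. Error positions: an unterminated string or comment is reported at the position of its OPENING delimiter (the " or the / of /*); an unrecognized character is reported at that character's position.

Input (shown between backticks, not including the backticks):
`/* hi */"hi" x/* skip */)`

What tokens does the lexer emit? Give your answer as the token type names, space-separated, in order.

pos=0: enter COMMENT mode (saw '/*')
exit COMMENT mode (now at pos=8)
pos=8: enter STRING mode
pos=8: emit STR "hi" (now at pos=12)
pos=13: emit ID 'x' (now at pos=14)
pos=14: enter COMMENT mode (saw '/*')
exit COMMENT mode (now at pos=24)
pos=24: emit RPAREN ')'
DONE. 3 tokens: [STR, ID, RPAREN]

Answer: STR ID RPAREN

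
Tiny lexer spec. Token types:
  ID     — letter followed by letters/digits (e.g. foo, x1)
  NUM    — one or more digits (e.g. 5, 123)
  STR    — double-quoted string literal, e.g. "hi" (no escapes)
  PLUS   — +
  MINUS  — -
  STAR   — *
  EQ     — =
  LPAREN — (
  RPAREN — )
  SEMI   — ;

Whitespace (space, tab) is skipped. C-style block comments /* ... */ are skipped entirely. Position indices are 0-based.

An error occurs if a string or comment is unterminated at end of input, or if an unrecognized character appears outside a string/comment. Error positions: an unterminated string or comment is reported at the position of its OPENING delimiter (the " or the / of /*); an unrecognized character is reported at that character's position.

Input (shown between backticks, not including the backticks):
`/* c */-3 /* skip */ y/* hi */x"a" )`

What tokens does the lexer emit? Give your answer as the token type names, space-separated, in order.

pos=0: enter COMMENT mode (saw '/*')
exit COMMENT mode (now at pos=7)
pos=7: emit MINUS '-'
pos=8: emit NUM '3' (now at pos=9)
pos=10: enter COMMENT mode (saw '/*')
exit COMMENT mode (now at pos=20)
pos=21: emit ID 'y' (now at pos=22)
pos=22: enter COMMENT mode (saw '/*')
exit COMMENT mode (now at pos=30)
pos=30: emit ID 'x' (now at pos=31)
pos=31: enter STRING mode
pos=31: emit STR "a" (now at pos=34)
pos=35: emit RPAREN ')'
DONE. 6 tokens: [MINUS, NUM, ID, ID, STR, RPAREN]

Answer: MINUS NUM ID ID STR RPAREN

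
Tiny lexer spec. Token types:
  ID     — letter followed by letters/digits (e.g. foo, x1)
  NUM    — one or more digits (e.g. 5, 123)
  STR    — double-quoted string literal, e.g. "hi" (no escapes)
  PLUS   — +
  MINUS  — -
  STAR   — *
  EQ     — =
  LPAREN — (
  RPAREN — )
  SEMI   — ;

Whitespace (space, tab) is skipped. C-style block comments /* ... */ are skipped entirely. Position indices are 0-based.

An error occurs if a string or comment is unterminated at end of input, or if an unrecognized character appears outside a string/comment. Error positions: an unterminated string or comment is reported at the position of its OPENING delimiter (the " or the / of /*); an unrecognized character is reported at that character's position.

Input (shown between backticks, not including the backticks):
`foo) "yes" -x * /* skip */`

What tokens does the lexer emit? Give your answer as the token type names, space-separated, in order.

Answer: ID RPAREN STR MINUS ID STAR

Derivation:
pos=0: emit ID 'foo' (now at pos=3)
pos=3: emit RPAREN ')'
pos=5: enter STRING mode
pos=5: emit STR "yes" (now at pos=10)
pos=11: emit MINUS '-'
pos=12: emit ID 'x' (now at pos=13)
pos=14: emit STAR '*'
pos=16: enter COMMENT mode (saw '/*')
exit COMMENT mode (now at pos=26)
DONE. 6 tokens: [ID, RPAREN, STR, MINUS, ID, STAR]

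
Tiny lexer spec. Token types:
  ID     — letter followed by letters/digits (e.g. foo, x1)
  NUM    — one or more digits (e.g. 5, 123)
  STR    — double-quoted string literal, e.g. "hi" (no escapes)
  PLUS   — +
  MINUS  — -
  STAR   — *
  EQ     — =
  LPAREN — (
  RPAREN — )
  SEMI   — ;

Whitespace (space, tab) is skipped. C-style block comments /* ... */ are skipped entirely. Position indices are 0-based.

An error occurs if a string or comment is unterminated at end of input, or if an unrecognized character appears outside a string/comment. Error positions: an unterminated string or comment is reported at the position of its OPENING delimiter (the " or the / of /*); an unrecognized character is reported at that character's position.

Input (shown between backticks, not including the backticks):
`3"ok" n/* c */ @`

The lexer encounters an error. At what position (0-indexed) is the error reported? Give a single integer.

Answer: 15

Derivation:
pos=0: emit NUM '3' (now at pos=1)
pos=1: enter STRING mode
pos=1: emit STR "ok" (now at pos=5)
pos=6: emit ID 'n' (now at pos=7)
pos=7: enter COMMENT mode (saw '/*')
exit COMMENT mode (now at pos=14)
pos=15: ERROR — unrecognized char '@'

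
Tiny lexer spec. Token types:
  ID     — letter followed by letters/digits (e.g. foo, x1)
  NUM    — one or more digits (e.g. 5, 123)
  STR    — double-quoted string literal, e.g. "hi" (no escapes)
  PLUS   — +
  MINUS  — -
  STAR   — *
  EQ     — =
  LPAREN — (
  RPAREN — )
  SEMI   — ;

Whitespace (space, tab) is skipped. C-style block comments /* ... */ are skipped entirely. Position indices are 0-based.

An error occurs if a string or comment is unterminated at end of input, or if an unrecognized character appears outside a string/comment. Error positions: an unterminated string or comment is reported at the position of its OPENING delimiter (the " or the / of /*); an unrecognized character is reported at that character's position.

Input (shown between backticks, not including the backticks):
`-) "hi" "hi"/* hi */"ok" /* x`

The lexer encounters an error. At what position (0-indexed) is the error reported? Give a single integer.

pos=0: emit MINUS '-'
pos=1: emit RPAREN ')'
pos=3: enter STRING mode
pos=3: emit STR "hi" (now at pos=7)
pos=8: enter STRING mode
pos=8: emit STR "hi" (now at pos=12)
pos=12: enter COMMENT mode (saw '/*')
exit COMMENT mode (now at pos=20)
pos=20: enter STRING mode
pos=20: emit STR "ok" (now at pos=24)
pos=25: enter COMMENT mode (saw '/*')
pos=25: ERROR — unterminated comment (reached EOF)

Answer: 25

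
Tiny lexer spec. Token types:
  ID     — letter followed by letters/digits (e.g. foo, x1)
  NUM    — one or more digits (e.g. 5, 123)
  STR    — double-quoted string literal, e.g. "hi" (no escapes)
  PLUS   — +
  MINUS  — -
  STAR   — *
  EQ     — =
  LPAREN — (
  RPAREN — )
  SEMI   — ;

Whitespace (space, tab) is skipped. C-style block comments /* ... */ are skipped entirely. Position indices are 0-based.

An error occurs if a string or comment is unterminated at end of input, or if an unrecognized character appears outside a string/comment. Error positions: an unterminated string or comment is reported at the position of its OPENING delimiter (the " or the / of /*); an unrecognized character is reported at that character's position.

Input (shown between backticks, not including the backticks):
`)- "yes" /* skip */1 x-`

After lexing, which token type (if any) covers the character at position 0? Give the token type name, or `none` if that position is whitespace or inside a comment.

pos=0: emit RPAREN ')'
pos=1: emit MINUS '-'
pos=3: enter STRING mode
pos=3: emit STR "yes" (now at pos=8)
pos=9: enter COMMENT mode (saw '/*')
exit COMMENT mode (now at pos=19)
pos=19: emit NUM '1' (now at pos=20)
pos=21: emit ID 'x' (now at pos=22)
pos=22: emit MINUS '-'
DONE. 6 tokens: [RPAREN, MINUS, STR, NUM, ID, MINUS]
Position 0: char is ')' -> RPAREN

Answer: RPAREN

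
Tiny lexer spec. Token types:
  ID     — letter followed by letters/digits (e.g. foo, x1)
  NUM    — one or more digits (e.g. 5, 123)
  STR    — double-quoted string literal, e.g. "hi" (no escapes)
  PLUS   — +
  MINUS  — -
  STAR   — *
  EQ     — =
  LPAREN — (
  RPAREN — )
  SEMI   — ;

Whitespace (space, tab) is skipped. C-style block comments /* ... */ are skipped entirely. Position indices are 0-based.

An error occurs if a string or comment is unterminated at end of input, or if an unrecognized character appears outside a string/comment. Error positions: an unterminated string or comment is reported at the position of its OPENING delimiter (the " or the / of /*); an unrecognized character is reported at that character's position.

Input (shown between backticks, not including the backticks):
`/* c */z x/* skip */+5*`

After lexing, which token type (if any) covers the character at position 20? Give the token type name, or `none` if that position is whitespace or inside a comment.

pos=0: enter COMMENT mode (saw '/*')
exit COMMENT mode (now at pos=7)
pos=7: emit ID 'z' (now at pos=8)
pos=9: emit ID 'x' (now at pos=10)
pos=10: enter COMMENT mode (saw '/*')
exit COMMENT mode (now at pos=20)
pos=20: emit PLUS '+'
pos=21: emit NUM '5' (now at pos=22)
pos=22: emit STAR '*'
DONE. 5 tokens: [ID, ID, PLUS, NUM, STAR]
Position 20: char is '+' -> PLUS

Answer: PLUS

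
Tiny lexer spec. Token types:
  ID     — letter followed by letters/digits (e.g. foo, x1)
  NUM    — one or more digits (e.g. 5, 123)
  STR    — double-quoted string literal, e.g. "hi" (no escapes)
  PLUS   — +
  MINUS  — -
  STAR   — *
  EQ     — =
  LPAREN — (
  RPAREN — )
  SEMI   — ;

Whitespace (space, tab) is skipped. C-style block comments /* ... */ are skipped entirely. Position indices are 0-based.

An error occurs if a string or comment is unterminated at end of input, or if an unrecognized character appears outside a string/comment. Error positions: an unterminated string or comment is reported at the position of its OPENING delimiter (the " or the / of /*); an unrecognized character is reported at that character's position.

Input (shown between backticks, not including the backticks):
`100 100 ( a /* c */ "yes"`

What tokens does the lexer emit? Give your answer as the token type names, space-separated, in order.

Answer: NUM NUM LPAREN ID STR

Derivation:
pos=0: emit NUM '100' (now at pos=3)
pos=4: emit NUM '100' (now at pos=7)
pos=8: emit LPAREN '('
pos=10: emit ID 'a' (now at pos=11)
pos=12: enter COMMENT mode (saw '/*')
exit COMMENT mode (now at pos=19)
pos=20: enter STRING mode
pos=20: emit STR "yes" (now at pos=25)
DONE. 5 tokens: [NUM, NUM, LPAREN, ID, STR]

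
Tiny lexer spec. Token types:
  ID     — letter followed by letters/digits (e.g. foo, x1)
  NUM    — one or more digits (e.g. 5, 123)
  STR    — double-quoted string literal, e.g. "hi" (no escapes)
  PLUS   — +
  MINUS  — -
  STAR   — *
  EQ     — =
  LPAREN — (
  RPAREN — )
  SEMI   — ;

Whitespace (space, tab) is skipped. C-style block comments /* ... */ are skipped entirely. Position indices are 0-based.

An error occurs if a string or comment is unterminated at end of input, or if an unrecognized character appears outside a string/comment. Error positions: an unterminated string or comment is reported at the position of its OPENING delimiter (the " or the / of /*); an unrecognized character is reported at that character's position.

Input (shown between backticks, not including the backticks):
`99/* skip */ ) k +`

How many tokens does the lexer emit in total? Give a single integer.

Answer: 4

Derivation:
pos=0: emit NUM '99' (now at pos=2)
pos=2: enter COMMENT mode (saw '/*')
exit COMMENT mode (now at pos=12)
pos=13: emit RPAREN ')'
pos=15: emit ID 'k' (now at pos=16)
pos=17: emit PLUS '+'
DONE. 4 tokens: [NUM, RPAREN, ID, PLUS]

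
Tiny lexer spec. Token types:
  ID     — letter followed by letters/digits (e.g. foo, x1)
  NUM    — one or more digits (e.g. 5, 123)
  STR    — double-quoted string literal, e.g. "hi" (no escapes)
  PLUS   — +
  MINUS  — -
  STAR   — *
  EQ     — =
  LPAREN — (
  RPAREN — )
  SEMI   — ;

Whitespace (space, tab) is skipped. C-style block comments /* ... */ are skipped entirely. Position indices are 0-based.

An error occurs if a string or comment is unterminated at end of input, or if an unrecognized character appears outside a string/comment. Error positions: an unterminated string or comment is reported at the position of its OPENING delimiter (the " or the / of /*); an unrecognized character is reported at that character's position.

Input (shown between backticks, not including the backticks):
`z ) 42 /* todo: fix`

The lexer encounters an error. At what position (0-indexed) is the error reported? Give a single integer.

Answer: 7

Derivation:
pos=0: emit ID 'z' (now at pos=1)
pos=2: emit RPAREN ')'
pos=4: emit NUM '42' (now at pos=6)
pos=7: enter COMMENT mode (saw '/*')
pos=7: ERROR — unterminated comment (reached EOF)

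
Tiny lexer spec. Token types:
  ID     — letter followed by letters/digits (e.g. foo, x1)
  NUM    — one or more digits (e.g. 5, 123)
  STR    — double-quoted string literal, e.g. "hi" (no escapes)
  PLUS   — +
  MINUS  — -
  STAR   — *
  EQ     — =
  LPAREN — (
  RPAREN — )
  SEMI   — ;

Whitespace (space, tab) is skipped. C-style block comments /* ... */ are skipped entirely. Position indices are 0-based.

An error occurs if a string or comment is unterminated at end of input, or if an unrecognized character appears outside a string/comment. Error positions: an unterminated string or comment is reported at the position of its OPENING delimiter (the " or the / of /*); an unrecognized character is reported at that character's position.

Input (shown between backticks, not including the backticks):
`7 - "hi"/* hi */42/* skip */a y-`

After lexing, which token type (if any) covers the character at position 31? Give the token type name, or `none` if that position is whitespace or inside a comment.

Answer: MINUS

Derivation:
pos=0: emit NUM '7' (now at pos=1)
pos=2: emit MINUS '-'
pos=4: enter STRING mode
pos=4: emit STR "hi" (now at pos=8)
pos=8: enter COMMENT mode (saw '/*')
exit COMMENT mode (now at pos=16)
pos=16: emit NUM '42' (now at pos=18)
pos=18: enter COMMENT mode (saw '/*')
exit COMMENT mode (now at pos=28)
pos=28: emit ID 'a' (now at pos=29)
pos=30: emit ID 'y' (now at pos=31)
pos=31: emit MINUS '-'
DONE. 7 tokens: [NUM, MINUS, STR, NUM, ID, ID, MINUS]
Position 31: char is '-' -> MINUS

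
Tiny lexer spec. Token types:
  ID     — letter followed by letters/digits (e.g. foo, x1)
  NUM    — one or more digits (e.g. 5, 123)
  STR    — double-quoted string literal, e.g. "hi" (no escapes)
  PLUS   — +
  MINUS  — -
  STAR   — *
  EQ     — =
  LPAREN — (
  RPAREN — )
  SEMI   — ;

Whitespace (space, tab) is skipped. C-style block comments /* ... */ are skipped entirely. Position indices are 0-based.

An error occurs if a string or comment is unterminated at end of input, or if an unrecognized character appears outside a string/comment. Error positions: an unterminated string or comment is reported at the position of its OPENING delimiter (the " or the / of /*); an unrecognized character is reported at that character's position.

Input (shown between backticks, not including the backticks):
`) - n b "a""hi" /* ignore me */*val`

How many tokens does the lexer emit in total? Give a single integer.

pos=0: emit RPAREN ')'
pos=2: emit MINUS '-'
pos=4: emit ID 'n' (now at pos=5)
pos=6: emit ID 'b' (now at pos=7)
pos=8: enter STRING mode
pos=8: emit STR "a" (now at pos=11)
pos=11: enter STRING mode
pos=11: emit STR "hi" (now at pos=15)
pos=16: enter COMMENT mode (saw '/*')
exit COMMENT mode (now at pos=31)
pos=31: emit STAR '*'
pos=32: emit ID 'val' (now at pos=35)
DONE. 8 tokens: [RPAREN, MINUS, ID, ID, STR, STR, STAR, ID]

Answer: 8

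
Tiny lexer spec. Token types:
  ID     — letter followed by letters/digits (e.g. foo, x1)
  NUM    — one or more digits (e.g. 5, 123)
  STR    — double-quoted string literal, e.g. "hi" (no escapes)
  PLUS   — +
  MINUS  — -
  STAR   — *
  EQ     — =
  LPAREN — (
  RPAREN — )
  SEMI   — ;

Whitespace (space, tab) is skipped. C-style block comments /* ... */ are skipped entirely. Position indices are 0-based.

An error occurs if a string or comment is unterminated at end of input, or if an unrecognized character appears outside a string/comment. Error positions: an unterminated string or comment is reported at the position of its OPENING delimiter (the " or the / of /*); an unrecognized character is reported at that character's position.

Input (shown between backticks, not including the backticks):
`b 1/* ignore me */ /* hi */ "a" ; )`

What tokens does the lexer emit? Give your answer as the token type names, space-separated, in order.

pos=0: emit ID 'b' (now at pos=1)
pos=2: emit NUM '1' (now at pos=3)
pos=3: enter COMMENT mode (saw '/*')
exit COMMENT mode (now at pos=18)
pos=19: enter COMMENT mode (saw '/*')
exit COMMENT mode (now at pos=27)
pos=28: enter STRING mode
pos=28: emit STR "a" (now at pos=31)
pos=32: emit SEMI ';'
pos=34: emit RPAREN ')'
DONE. 5 tokens: [ID, NUM, STR, SEMI, RPAREN]

Answer: ID NUM STR SEMI RPAREN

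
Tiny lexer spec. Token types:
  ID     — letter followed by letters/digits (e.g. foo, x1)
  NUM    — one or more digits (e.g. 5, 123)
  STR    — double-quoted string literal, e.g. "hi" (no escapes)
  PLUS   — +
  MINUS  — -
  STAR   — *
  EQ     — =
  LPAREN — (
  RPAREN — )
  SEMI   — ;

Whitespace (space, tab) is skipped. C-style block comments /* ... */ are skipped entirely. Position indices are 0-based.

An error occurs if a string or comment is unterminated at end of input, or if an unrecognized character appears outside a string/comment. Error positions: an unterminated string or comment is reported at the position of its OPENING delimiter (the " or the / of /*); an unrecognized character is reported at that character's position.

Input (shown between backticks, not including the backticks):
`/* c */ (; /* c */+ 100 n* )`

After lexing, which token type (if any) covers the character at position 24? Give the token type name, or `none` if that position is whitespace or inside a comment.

Answer: ID

Derivation:
pos=0: enter COMMENT mode (saw '/*')
exit COMMENT mode (now at pos=7)
pos=8: emit LPAREN '('
pos=9: emit SEMI ';'
pos=11: enter COMMENT mode (saw '/*')
exit COMMENT mode (now at pos=18)
pos=18: emit PLUS '+'
pos=20: emit NUM '100' (now at pos=23)
pos=24: emit ID 'n' (now at pos=25)
pos=25: emit STAR '*'
pos=27: emit RPAREN ')'
DONE. 7 tokens: [LPAREN, SEMI, PLUS, NUM, ID, STAR, RPAREN]
Position 24: char is 'n' -> ID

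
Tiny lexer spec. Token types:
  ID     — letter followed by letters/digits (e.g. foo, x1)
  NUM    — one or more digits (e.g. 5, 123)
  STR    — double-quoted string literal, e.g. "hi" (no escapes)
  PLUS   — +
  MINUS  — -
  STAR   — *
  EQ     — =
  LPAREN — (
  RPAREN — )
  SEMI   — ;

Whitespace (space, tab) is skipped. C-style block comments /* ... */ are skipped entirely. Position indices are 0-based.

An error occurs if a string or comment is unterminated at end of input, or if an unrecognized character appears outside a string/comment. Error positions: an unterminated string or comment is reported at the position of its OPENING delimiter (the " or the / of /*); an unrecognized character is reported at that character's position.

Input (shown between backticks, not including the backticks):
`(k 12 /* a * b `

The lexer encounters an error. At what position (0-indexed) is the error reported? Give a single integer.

pos=0: emit LPAREN '('
pos=1: emit ID 'k' (now at pos=2)
pos=3: emit NUM '12' (now at pos=5)
pos=6: enter COMMENT mode (saw '/*')
pos=6: ERROR — unterminated comment (reached EOF)

Answer: 6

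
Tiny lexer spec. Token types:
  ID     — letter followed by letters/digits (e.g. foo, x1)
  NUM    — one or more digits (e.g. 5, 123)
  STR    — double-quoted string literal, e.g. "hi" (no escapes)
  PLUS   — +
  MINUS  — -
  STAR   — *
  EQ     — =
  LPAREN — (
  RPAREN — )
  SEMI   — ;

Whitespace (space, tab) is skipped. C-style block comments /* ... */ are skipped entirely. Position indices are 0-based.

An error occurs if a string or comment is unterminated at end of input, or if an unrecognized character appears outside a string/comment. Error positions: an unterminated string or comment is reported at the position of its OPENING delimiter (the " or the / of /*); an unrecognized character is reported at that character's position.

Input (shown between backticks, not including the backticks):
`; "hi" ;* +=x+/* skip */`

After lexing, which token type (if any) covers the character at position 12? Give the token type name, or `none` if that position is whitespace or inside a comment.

Answer: ID

Derivation:
pos=0: emit SEMI ';'
pos=2: enter STRING mode
pos=2: emit STR "hi" (now at pos=6)
pos=7: emit SEMI ';'
pos=8: emit STAR '*'
pos=10: emit PLUS '+'
pos=11: emit EQ '='
pos=12: emit ID 'x' (now at pos=13)
pos=13: emit PLUS '+'
pos=14: enter COMMENT mode (saw '/*')
exit COMMENT mode (now at pos=24)
DONE. 8 tokens: [SEMI, STR, SEMI, STAR, PLUS, EQ, ID, PLUS]
Position 12: char is 'x' -> ID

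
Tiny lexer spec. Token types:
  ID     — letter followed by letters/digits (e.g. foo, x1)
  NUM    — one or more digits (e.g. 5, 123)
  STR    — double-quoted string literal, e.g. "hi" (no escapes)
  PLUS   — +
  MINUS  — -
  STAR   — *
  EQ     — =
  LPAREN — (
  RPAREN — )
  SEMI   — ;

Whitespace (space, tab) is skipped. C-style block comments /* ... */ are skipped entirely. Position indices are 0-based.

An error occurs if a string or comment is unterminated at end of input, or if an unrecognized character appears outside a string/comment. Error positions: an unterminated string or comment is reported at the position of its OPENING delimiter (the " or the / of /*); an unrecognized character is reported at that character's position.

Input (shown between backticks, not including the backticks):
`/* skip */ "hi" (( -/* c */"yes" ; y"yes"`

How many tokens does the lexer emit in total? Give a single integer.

pos=0: enter COMMENT mode (saw '/*')
exit COMMENT mode (now at pos=10)
pos=11: enter STRING mode
pos=11: emit STR "hi" (now at pos=15)
pos=16: emit LPAREN '('
pos=17: emit LPAREN '('
pos=19: emit MINUS '-'
pos=20: enter COMMENT mode (saw '/*')
exit COMMENT mode (now at pos=27)
pos=27: enter STRING mode
pos=27: emit STR "yes" (now at pos=32)
pos=33: emit SEMI ';'
pos=35: emit ID 'y' (now at pos=36)
pos=36: enter STRING mode
pos=36: emit STR "yes" (now at pos=41)
DONE. 8 tokens: [STR, LPAREN, LPAREN, MINUS, STR, SEMI, ID, STR]

Answer: 8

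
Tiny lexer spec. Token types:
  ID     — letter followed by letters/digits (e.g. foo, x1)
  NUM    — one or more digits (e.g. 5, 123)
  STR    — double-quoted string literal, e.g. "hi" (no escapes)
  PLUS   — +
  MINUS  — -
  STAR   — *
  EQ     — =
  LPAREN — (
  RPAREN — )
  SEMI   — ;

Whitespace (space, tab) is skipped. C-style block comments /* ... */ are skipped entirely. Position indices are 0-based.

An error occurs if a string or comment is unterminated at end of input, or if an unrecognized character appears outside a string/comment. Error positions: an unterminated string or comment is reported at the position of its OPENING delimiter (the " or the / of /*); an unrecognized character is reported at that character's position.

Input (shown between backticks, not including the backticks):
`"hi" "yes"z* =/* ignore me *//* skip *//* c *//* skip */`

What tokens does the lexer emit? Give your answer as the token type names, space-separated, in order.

Answer: STR STR ID STAR EQ

Derivation:
pos=0: enter STRING mode
pos=0: emit STR "hi" (now at pos=4)
pos=5: enter STRING mode
pos=5: emit STR "yes" (now at pos=10)
pos=10: emit ID 'z' (now at pos=11)
pos=11: emit STAR '*'
pos=13: emit EQ '='
pos=14: enter COMMENT mode (saw '/*')
exit COMMENT mode (now at pos=29)
pos=29: enter COMMENT mode (saw '/*')
exit COMMENT mode (now at pos=39)
pos=39: enter COMMENT mode (saw '/*')
exit COMMENT mode (now at pos=46)
pos=46: enter COMMENT mode (saw '/*')
exit COMMENT mode (now at pos=56)
DONE. 5 tokens: [STR, STR, ID, STAR, EQ]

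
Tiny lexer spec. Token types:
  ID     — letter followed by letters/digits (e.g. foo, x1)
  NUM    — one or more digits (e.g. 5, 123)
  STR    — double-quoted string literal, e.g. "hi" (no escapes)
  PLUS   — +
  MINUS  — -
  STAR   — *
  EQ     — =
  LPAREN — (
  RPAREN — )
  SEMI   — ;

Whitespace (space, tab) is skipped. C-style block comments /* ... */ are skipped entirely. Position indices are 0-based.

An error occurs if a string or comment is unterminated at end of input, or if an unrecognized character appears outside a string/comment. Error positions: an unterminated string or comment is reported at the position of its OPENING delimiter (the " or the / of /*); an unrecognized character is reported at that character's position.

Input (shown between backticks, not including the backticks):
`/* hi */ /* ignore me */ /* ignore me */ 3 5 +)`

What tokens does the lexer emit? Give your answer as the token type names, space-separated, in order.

Answer: NUM NUM PLUS RPAREN

Derivation:
pos=0: enter COMMENT mode (saw '/*')
exit COMMENT mode (now at pos=8)
pos=9: enter COMMENT mode (saw '/*')
exit COMMENT mode (now at pos=24)
pos=25: enter COMMENT mode (saw '/*')
exit COMMENT mode (now at pos=40)
pos=41: emit NUM '3' (now at pos=42)
pos=43: emit NUM '5' (now at pos=44)
pos=45: emit PLUS '+'
pos=46: emit RPAREN ')'
DONE. 4 tokens: [NUM, NUM, PLUS, RPAREN]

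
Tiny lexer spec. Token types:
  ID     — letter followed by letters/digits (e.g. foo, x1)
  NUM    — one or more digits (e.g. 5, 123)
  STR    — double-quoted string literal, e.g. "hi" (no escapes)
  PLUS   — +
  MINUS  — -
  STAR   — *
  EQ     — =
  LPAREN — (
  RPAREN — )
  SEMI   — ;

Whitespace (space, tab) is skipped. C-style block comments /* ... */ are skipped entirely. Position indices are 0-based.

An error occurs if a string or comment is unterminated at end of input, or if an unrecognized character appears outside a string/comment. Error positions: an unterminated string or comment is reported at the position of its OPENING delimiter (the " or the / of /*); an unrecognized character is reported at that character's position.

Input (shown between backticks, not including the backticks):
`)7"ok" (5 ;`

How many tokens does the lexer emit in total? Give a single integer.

pos=0: emit RPAREN ')'
pos=1: emit NUM '7' (now at pos=2)
pos=2: enter STRING mode
pos=2: emit STR "ok" (now at pos=6)
pos=7: emit LPAREN '('
pos=8: emit NUM '5' (now at pos=9)
pos=10: emit SEMI ';'
DONE. 6 tokens: [RPAREN, NUM, STR, LPAREN, NUM, SEMI]

Answer: 6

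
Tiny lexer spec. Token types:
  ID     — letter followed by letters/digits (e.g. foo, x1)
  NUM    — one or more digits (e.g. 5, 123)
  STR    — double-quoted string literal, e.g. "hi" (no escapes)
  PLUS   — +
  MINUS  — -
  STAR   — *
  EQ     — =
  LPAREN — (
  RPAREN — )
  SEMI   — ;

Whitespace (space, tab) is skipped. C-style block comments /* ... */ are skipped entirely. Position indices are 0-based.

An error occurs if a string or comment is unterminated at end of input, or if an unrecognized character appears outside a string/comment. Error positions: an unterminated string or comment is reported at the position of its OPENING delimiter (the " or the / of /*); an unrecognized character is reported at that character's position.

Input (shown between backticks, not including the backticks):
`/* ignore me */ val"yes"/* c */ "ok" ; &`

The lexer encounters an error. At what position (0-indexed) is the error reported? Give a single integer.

Answer: 39

Derivation:
pos=0: enter COMMENT mode (saw '/*')
exit COMMENT mode (now at pos=15)
pos=16: emit ID 'val' (now at pos=19)
pos=19: enter STRING mode
pos=19: emit STR "yes" (now at pos=24)
pos=24: enter COMMENT mode (saw '/*')
exit COMMENT mode (now at pos=31)
pos=32: enter STRING mode
pos=32: emit STR "ok" (now at pos=36)
pos=37: emit SEMI ';'
pos=39: ERROR — unrecognized char '&'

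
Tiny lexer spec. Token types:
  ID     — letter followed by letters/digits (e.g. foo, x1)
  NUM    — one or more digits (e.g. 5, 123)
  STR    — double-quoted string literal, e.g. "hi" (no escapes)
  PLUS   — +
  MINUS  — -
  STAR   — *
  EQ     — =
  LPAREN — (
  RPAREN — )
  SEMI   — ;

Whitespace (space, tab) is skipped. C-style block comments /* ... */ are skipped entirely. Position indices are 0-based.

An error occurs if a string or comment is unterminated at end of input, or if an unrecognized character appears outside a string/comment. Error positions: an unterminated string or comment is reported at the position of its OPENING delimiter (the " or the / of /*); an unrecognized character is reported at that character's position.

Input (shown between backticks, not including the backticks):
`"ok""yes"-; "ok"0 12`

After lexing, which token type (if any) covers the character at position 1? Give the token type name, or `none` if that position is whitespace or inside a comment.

Answer: STR

Derivation:
pos=0: enter STRING mode
pos=0: emit STR "ok" (now at pos=4)
pos=4: enter STRING mode
pos=4: emit STR "yes" (now at pos=9)
pos=9: emit MINUS '-'
pos=10: emit SEMI ';'
pos=12: enter STRING mode
pos=12: emit STR "ok" (now at pos=16)
pos=16: emit NUM '0' (now at pos=17)
pos=18: emit NUM '12' (now at pos=20)
DONE. 7 tokens: [STR, STR, MINUS, SEMI, STR, NUM, NUM]
Position 1: char is 'o' -> STR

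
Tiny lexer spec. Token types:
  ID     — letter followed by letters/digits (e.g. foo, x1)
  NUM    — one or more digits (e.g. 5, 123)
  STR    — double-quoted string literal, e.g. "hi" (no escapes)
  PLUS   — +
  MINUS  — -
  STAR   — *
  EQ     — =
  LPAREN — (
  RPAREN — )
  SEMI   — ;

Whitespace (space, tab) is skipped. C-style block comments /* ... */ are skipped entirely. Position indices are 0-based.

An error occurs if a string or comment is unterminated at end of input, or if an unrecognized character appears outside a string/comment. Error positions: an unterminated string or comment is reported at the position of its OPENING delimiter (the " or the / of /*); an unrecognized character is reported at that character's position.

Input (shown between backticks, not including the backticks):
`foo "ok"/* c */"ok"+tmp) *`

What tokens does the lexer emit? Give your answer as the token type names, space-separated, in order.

pos=0: emit ID 'foo' (now at pos=3)
pos=4: enter STRING mode
pos=4: emit STR "ok" (now at pos=8)
pos=8: enter COMMENT mode (saw '/*')
exit COMMENT mode (now at pos=15)
pos=15: enter STRING mode
pos=15: emit STR "ok" (now at pos=19)
pos=19: emit PLUS '+'
pos=20: emit ID 'tmp' (now at pos=23)
pos=23: emit RPAREN ')'
pos=25: emit STAR '*'
DONE. 7 tokens: [ID, STR, STR, PLUS, ID, RPAREN, STAR]

Answer: ID STR STR PLUS ID RPAREN STAR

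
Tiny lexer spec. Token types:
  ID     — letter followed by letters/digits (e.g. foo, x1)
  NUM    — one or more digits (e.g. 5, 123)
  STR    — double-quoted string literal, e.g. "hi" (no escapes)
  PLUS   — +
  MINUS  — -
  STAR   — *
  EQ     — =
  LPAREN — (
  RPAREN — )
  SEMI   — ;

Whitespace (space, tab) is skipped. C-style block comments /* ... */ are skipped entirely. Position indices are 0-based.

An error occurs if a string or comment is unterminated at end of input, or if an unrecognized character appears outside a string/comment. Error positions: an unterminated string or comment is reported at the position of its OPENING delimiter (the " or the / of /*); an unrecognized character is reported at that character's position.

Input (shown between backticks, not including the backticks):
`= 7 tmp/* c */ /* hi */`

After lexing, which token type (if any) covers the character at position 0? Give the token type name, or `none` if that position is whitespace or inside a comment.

Answer: EQ

Derivation:
pos=0: emit EQ '='
pos=2: emit NUM '7' (now at pos=3)
pos=4: emit ID 'tmp' (now at pos=7)
pos=7: enter COMMENT mode (saw '/*')
exit COMMENT mode (now at pos=14)
pos=15: enter COMMENT mode (saw '/*')
exit COMMENT mode (now at pos=23)
DONE. 3 tokens: [EQ, NUM, ID]
Position 0: char is '=' -> EQ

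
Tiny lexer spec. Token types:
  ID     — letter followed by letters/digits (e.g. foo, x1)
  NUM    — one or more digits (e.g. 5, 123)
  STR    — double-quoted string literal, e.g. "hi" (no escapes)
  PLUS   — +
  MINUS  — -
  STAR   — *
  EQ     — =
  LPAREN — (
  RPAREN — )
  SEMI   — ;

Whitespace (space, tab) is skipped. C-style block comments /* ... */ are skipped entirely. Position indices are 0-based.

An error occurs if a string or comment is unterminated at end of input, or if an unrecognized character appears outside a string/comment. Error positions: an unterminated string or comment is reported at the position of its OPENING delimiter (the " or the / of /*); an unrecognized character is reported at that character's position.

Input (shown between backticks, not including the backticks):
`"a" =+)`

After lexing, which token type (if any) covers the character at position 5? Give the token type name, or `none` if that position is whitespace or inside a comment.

pos=0: enter STRING mode
pos=0: emit STR "a" (now at pos=3)
pos=4: emit EQ '='
pos=5: emit PLUS '+'
pos=6: emit RPAREN ')'
DONE. 4 tokens: [STR, EQ, PLUS, RPAREN]
Position 5: char is '+' -> PLUS

Answer: PLUS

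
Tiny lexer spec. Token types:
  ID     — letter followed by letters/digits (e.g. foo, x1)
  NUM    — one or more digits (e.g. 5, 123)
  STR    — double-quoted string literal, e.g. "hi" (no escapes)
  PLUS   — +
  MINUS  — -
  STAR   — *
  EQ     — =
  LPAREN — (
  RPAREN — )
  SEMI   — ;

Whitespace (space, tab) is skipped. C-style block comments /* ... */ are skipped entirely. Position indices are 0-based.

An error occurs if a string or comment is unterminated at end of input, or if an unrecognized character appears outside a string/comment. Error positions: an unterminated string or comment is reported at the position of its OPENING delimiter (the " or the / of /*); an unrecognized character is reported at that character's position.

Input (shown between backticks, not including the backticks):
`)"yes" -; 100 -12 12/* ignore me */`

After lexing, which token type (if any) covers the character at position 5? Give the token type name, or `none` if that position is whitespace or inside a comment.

Answer: STR

Derivation:
pos=0: emit RPAREN ')'
pos=1: enter STRING mode
pos=1: emit STR "yes" (now at pos=6)
pos=7: emit MINUS '-'
pos=8: emit SEMI ';'
pos=10: emit NUM '100' (now at pos=13)
pos=14: emit MINUS '-'
pos=15: emit NUM '12' (now at pos=17)
pos=18: emit NUM '12' (now at pos=20)
pos=20: enter COMMENT mode (saw '/*')
exit COMMENT mode (now at pos=35)
DONE. 8 tokens: [RPAREN, STR, MINUS, SEMI, NUM, MINUS, NUM, NUM]
Position 5: char is '"' -> STR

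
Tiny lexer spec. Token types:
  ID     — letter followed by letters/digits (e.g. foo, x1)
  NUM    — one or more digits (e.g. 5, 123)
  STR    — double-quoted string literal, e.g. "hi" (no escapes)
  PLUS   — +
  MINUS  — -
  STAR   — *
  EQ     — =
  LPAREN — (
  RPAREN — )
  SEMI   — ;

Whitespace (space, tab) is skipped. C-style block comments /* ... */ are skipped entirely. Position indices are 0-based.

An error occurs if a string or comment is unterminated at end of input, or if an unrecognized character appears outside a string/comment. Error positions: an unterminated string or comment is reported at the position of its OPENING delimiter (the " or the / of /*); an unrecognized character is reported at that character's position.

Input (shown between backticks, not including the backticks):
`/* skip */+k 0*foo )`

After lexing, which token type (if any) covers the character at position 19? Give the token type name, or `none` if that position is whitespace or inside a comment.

Answer: RPAREN

Derivation:
pos=0: enter COMMENT mode (saw '/*')
exit COMMENT mode (now at pos=10)
pos=10: emit PLUS '+'
pos=11: emit ID 'k' (now at pos=12)
pos=13: emit NUM '0' (now at pos=14)
pos=14: emit STAR '*'
pos=15: emit ID 'foo' (now at pos=18)
pos=19: emit RPAREN ')'
DONE. 6 tokens: [PLUS, ID, NUM, STAR, ID, RPAREN]
Position 19: char is ')' -> RPAREN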